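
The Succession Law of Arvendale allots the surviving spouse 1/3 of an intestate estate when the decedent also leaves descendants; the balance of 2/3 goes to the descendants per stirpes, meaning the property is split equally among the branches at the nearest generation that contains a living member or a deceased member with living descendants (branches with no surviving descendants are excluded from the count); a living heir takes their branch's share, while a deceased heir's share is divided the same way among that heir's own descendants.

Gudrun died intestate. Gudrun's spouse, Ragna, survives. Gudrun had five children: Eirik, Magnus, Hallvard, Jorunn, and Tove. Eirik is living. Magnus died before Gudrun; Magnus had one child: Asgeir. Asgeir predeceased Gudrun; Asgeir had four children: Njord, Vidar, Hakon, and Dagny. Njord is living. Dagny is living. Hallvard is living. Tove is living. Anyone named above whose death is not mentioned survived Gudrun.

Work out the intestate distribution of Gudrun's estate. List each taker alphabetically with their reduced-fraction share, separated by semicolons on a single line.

Ragna, as surviving spouse, takes 1/3.
The remaining 2/3 passes to Gudrun's descendants per stirpes.
The 2/3 is divided into 5 equal shares of 2/15 among Eirik, Magnus, Hallvard, Jorunn, Tove.
Eirik is living and takes 2/15.
Magnus predeceased; the 2/15 allotted to Magnus's branch passes to Magnus's issue by representation.
Asgeir's line is the sole branch at this level, so the full 2/15 passes to Asgeir's issue by representation.
The 2/15 is divided into 4 equal shares of 1/30 among Njord, Vidar, Hakon, Dagny.
Njord is living and takes 1/30.
Vidar is living and takes 1/30.
Hakon is living and takes 1/30.
Dagny is living and takes 1/30.
Hallvard is living and takes 2/15.
Jorunn is living and takes 2/15.
Tove is living and takes 2/15.

Dagny 1/30; Eirik 2/15; Hakon 1/30; Hallvard 2/15; Jorunn 2/15; Njord 1/30; Ragna 1/3; Tove 2/15; Vidar 1/30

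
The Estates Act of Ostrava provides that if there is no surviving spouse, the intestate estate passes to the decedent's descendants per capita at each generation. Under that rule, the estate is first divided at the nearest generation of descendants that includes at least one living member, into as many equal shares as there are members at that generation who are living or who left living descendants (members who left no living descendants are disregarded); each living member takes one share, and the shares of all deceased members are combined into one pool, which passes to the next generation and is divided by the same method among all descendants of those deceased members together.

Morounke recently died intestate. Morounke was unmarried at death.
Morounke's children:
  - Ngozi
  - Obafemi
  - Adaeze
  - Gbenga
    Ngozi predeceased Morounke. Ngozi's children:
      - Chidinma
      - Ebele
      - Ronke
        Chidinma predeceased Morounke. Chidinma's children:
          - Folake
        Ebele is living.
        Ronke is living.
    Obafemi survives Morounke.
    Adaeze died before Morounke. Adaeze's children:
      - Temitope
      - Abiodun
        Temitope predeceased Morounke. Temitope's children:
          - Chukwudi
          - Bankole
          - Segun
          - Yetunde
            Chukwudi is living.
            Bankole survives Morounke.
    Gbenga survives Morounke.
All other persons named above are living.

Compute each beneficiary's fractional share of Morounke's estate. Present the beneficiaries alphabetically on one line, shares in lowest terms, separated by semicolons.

There is no surviving spouse, so the entire estate passes to Morounke's descendants per capita at each generation.
At generation 1 (Ngozi, Obafemi, Adaeze, Gbenga) there are 4 shares of (1)/4 = 1/4 each.
Living: Obafemi and Gbenga — each takes 1/4.
Deceased: Ngozi and Adaeze. Their combined 1/2 is pooled and carried to generation 2.
At generation 2 (Chidinma, Ebele, Ronke, Temitope, Abiodun) there are 5 shares of (1/2)/5 = 1/10 each.
Living: Ebele, Ronke, and Abiodun — each takes 1/10.
Deceased: Chidinma and Temitope. Their combined 1/5 is pooled and carried to generation 3.
At generation 3 (Folake, Chukwudi, Bankole, Segun, Yetunde) there are 5 shares of (1/5)/5 = 1/25 each.
Living: Folake, Chukwudi, Bankole, Segun, and Yetunde — each takes 1/25.

Abiodun 1/10; Bankole 1/25; Chukwudi 1/25; Ebele 1/10; Folake 1/25; Gbenga 1/4; Obafemi 1/4; Ronke 1/10; Segun 1/25; Yetunde 1/25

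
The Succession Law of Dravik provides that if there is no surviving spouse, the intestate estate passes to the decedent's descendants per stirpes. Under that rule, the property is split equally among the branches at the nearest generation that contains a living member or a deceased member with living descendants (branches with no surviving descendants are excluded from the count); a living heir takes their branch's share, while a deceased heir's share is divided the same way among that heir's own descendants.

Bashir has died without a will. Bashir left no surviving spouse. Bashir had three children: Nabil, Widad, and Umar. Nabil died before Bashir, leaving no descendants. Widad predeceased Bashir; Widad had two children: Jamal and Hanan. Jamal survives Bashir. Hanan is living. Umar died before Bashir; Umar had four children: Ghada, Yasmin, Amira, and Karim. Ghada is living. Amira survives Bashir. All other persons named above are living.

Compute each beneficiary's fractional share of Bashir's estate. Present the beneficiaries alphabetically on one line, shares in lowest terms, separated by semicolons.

Amira 1/8; Ghada 1/8; Hanan 1/4; Jamal 1/4; Karim 1/8; Yasmin 1/8

There is no surviving spouse, so the entire estate passes to Bashir's descendants per stirpes.
Nabil left no surviving issue, so that branch lapses and is disregarded.
The estate is divided into 2 equal shares of 1/2 among Widad, Umar.
Widad predeceased; the 1/2 allotted to Widad's branch passes to Widad's issue by representation.
The 1/2 is divided into 2 equal shares of 1/4 among Jamal, Hanan.
Jamal is living and takes 1/4.
Hanan is living and takes 1/4.
Umar predeceased; the 1/2 allotted to Umar's branch passes to Umar's issue by representation.
The 1/2 is divided into 4 equal shares of 1/8 among Ghada, Yasmin, Amira, Karim.
Ghada is living and takes 1/8.
Yasmin is living and takes 1/8.
Amira is living and takes 1/8.
Karim is living and takes 1/8.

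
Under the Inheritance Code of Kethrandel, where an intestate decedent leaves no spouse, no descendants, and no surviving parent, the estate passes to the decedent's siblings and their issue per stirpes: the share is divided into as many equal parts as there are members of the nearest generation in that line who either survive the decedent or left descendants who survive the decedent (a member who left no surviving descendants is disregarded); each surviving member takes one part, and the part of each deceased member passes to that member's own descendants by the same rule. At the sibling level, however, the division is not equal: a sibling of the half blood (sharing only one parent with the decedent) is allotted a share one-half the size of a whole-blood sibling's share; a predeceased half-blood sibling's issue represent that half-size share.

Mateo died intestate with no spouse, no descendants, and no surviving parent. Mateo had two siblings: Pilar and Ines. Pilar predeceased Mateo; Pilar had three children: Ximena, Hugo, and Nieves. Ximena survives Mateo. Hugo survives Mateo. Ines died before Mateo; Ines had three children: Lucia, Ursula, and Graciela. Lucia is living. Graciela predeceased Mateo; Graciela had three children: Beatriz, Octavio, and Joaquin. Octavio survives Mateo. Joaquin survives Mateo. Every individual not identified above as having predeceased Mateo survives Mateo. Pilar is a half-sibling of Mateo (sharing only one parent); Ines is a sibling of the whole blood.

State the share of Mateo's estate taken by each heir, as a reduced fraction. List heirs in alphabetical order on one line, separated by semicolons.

No spouse, descendants, or parent survives, so the estate passes to Mateo's siblings per stirpes.
Half-blood siblings count for one-half the weight of whole-blood siblings at the initial division.
Dividing 1 in proportion to weights (total weight 3/2): Pilar (weight 1/2) → 1/3; Ines (weight 1) → 2/3.
Pilar predeceased; the 1/3 allotted to Pilar's branch passes to Pilar's issue by representation.
The 1/3 is divided into 3 equal shares of 1/9 among Ximena, Hugo, Nieves.
Ximena is living and takes 1/9.
Hugo is living and takes 1/9.
Nieves is living and takes 1/9.
Ines predeceased; the 2/3 allotted to Ines's branch passes to Ines's issue by representation.
The 2/3 is divided into 3 equal shares of 2/9 among Lucia, Ursula, Graciela.
Lucia is living and takes 2/9.
Ursula is living and takes 2/9.
Graciela predeceased; the 2/9 allotted to Graciela's branch passes to Graciela's issue by representation.
The 2/9 is divided into 3 equal shares of 2/27 among Beatriz, Octavio, Joaquin.
Beatriz is living and takes 2/27.
Octavio is living and takes 2/27.
Joaquin is living and takes 2/27.

Beatriz 2/27; Hugo 1/9; Joaquin 2/27; Lucia 2/9; Nieves 1/9; Octavio 2/27; Ursula 2/9; Ximena 1/9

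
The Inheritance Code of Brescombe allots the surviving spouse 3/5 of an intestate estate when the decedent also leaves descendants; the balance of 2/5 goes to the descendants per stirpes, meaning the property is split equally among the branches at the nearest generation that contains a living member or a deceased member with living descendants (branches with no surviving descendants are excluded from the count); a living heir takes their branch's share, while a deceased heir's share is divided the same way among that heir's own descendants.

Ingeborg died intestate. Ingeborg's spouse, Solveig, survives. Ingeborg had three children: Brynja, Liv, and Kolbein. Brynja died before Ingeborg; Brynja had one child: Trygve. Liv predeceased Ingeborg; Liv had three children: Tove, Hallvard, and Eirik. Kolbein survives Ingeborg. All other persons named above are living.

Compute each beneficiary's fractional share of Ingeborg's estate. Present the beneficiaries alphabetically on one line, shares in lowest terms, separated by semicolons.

Solveig, as surviving spouse, takes 3/5.
The remaining 2/5 passes to Ingeborg's descendants per stirpes.
The 2/5 is divided into 3 equal shares of 2/15 among Brynja, Liv, Kolbein.
Brynja predeceased; the 2/15 allotted to Brynja's branch passes to Brynja's issue by representation.
Trygve is the sole taker at this level and receives the full 2/15.
Liv predeceased; the 2/15 allotted to Liv's branch passes to Liv's issue by representation.
The 2/15 is divided into 3 equal shares of 2/45 among Tove, Hallvard, Eirik.
Tove is living and takes 2/45.
Hallvard is living and takes 2/45.
Eirik is living and takes 2/45.
Kolbein is living and takes 2/15.

Eirik 2/45; Hallvard 2/45; Kolbein 2/15; Solveig 3/5; Tove 2/45; Trygve 2/15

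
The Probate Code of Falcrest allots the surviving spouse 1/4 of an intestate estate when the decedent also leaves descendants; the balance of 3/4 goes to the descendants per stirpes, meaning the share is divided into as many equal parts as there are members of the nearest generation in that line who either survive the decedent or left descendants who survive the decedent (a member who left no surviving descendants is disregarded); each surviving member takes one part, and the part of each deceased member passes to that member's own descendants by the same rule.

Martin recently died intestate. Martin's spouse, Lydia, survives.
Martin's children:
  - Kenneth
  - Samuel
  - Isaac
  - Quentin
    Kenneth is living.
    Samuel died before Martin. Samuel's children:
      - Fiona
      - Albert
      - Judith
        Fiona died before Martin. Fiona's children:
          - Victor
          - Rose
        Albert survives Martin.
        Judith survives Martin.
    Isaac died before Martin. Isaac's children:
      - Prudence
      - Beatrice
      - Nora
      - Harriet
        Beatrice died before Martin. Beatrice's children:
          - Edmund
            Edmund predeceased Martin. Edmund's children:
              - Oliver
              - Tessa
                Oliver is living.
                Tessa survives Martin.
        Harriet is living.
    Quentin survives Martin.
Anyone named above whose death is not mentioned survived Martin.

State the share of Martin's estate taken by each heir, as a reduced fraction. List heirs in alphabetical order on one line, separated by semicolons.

Albert 1/16; Harriet 3/64; Judith 1/16; Kenneth 3/16; Lydia 1/4; Nora 3/64; Oliver 3/128; Prudence 3/64; Quentin 3/16; Rose 1/32; Tessa 3/128; Victor 1/32

Lydia, as surviving spouse, takes 1/4.
The remaining 3/4 passes to Martin's descendants per stirpes.
The 3/4 is divided into 4 equal shares of 3/16 among Kenneth, Samuel, Isaac, Quentin.
Kenneth is living and takes 3/16.
Samuel predeceased; the 3/16 allotted to Samuel's branch passes to Samuel's issue by representation.
The 3/16 is divided into 3 equal shares of 1/16 among Fiona, Albert, Judith.
Fiona predeceased; the 1/16 allotted to Fiona's branch passes to Fiona's issue by representation.
The 1/16 is divided into 2 equal shares of 1/32 among Victor, Rose.
Victor is living and takes 1/32.
Rose is living and takes 1/32.
Albert is living and takes 1/16.
Judith is living and takes 1/16.
Isaac predeceased; the 3/16 allotted to Isaac's branch passes to Isaac's issue by representation.
The 3/16 is divided into 4 equal shares of 3/64 among Prudence, Beatrice, Nora, Harriet.
Prudence is living and takes 3/64.
Beatrice predeceased; the 3/64 allotted to Beatrice's branch passes to Beatrice's issue by representation.
Edmund's line is the sole branch at this level, so the full 3/64 passes to Edmund's issue by representation.
The 3/64 is divided into 2 equal shares of 3/128 among Oliver, Tessa.
Oliver is living and takes 3/128.
Tessa is living and takes 3/128.
Nora is living and takes 3/64.
Harriet is living and takes 3/64.
Quentin is living and takes 3/16.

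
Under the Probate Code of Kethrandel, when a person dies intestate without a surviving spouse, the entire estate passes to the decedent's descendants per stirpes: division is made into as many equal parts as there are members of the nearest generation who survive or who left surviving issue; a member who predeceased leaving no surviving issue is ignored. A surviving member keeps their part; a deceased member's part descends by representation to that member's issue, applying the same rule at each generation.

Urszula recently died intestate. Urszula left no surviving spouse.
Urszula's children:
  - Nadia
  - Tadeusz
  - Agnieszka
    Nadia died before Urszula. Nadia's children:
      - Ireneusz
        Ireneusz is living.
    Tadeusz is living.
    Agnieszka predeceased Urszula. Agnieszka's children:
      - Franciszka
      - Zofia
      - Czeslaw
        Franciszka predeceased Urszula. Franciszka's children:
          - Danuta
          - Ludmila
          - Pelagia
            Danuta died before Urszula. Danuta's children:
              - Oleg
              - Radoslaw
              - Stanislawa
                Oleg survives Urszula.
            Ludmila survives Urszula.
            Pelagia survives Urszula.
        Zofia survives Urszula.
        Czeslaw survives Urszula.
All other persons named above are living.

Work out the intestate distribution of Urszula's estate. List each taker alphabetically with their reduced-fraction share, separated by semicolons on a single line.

There is no surviving spouse, so the entire estate passes to Urszula's descendants per stirpes.
The estate is divided into 3 equal shares of 1/3 among Nadia, Tadeusz, Agnieszka.
Nadia predeceased; the 1/3 allotted to Nadia's branch passes to Nadia's issue by representation.
Ireneusz is the sole taker at this level and receives the full 1/3.
Tadeusz is living and takes 1/3.
Agnieszka predeceased; the 1/3 allotted to Agnieszka's branch passes to Agnieszka's issue by representation.
The 1/3 is divided into 3 equal shares of 1/9 among Franciszka, Zofia, Czeslaw.
Franciszka predeceased; the 1/9 allotted to Franciszka's branch passes to Franciszka's issue by representation.
The 1/9 is divided into 3 equal shares of 1/27 among Danuta, Ludmila, Pelagia.
Danuta predeceased; the 1/27 allotted to Danuta's branch passes to Danuta's issue by representation.
The 1/27 is divided into 3 equal shares of 1/81 among Oleg, Radoslaw, Stanislawa.
Oleg is living and takes 1/81.
Radoslaw is living and takes 1/81.
Stanislawa is living and takes 1/81.
Ludmila is living and takes 1/27.
Pelagia is living and takes 1/27.
Zofia is living and takes 1/9.
Czeslaw is living and takes 1/9.

Czeslaw 1/9; Ireneusz 1/3; Ludmila 1/27; Oleg 1/81; Pelagia 1/27; Radoslaw 1/81; Stanislawa 1/81; Tadeusz 1/3; Zofia 1/9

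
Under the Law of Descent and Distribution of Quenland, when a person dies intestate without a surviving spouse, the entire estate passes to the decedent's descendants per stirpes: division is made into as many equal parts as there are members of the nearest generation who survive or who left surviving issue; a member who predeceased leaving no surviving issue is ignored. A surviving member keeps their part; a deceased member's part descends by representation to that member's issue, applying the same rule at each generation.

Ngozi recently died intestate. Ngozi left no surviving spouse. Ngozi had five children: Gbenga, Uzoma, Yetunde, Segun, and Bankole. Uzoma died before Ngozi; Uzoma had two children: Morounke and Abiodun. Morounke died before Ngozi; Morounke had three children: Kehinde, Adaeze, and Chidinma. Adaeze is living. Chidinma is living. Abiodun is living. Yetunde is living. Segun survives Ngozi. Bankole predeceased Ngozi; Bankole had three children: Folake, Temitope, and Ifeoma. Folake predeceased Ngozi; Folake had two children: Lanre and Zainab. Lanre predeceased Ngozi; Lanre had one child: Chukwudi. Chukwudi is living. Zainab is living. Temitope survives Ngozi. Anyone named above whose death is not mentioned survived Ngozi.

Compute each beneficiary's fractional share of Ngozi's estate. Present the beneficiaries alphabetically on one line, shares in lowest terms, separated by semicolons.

Abiodun 1/10; Adaeze 1/30; Chidinma 1/30; Chukwudi 1/30; Gbenga 1/5; Ifeoma 1/15; Kehinde 1/30; Segun 1/5; Temitope 1/15; Yetunde 1/5; Zainab 1/30

There is no surviving spouse, so the entire estate passes to Ngozi's descendants per stirpes.
The estate is divided into 5 equal shares of 1/5 among Gbenga, Uzoma, Yetunde, Segun, Bankole.
Gbenga is living and takes 1/5.
Uzoma predeceased; the 1/5 allotted to Uzoma's branch passes to Uzoma's issue by representation.
The 1/5 is divided into 2 equal shares of 1/10 among Morounke, Abiodun.
Morounke predeceased; the 1/10 allotted to Morounke's branch passes to Morounke's issue by representation.
The 1/10 is divided into 3 equal shares of 1/30 among Kehinde, Adaeze, Chidinma.
Kehinde is living and takes 1/30.
Adaeze is living and takes 1/30.
Chidinma is living and takes 1/30.
Abiodun is living and takes 1/10.
Yetunde is living and takes 1/5.
Segun is living and takes 1/5.
Bankole predeceased; the 1/5 allotted to Bankole's branch passes to Bankole's issue by representation.
The 1/5 is divided into 3 equal shares of 1/15 among Folake, Temitope, Ifeoma.
Folake predeceased; the 1/15 allotted to Folake's branch passes to Folake's issue by representation.
The 1/15 is divided into 2 equal shares of 1/30 among Lanre, Zainab.
Lanre predeceased; the 1/30 allotted to Lanre's branch passes to Lanre's issue by representation.
Chukwudi is the sole taker at this level and receives the full 1/30.
Zainab is living and takes 1/30.
Temitope is living and takes 1/15.
Ifeoma is living and takes 1/15.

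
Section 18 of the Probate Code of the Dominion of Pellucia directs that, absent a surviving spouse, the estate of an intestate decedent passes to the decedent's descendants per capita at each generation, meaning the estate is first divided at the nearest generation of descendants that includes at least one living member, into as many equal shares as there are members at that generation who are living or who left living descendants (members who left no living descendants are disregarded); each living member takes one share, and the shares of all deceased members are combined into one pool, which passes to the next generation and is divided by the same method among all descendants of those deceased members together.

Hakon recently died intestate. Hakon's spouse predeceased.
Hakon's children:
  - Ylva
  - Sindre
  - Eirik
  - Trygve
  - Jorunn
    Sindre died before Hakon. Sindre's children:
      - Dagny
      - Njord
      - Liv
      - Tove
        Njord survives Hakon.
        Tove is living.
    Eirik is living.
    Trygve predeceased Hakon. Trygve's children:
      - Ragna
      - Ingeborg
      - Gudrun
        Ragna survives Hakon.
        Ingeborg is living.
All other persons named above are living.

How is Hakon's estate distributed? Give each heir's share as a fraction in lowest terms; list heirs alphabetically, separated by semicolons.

There is no surviving spouse, so the entire estate passes to Hakon's descendants per capita at each generation.
At generation 1 (Ylva, Sindre, Eirik, Trygve, Jorunn) there are 5 shares of (1)/5 = 1/5 each.
Living: Ylva, Eirik, and Jorunn — each takes 1/5.
Deceased: Sindre and Trygve. Their combined 2/5 is pooled and carried to generation 2.
At generation 2 (Dagny, Njord, Liv, Tove, Ragna, Ingeborg, Gudrun) there are 7 shares of (2/5)/7 = 2/35 each.
Living: Dagny, Njord, Liv, Tove, Ragna, Ingeborg, and Gudrun — each takes 2/35.

Dagny 2/35; Eirik 1/5; Gudrun 2/35; Ingeborg 2/35; Jorunn 1/5; Liv 2/35; Njord 2/35; Ragna 2/35; Tove 2/35; Ylva 1/5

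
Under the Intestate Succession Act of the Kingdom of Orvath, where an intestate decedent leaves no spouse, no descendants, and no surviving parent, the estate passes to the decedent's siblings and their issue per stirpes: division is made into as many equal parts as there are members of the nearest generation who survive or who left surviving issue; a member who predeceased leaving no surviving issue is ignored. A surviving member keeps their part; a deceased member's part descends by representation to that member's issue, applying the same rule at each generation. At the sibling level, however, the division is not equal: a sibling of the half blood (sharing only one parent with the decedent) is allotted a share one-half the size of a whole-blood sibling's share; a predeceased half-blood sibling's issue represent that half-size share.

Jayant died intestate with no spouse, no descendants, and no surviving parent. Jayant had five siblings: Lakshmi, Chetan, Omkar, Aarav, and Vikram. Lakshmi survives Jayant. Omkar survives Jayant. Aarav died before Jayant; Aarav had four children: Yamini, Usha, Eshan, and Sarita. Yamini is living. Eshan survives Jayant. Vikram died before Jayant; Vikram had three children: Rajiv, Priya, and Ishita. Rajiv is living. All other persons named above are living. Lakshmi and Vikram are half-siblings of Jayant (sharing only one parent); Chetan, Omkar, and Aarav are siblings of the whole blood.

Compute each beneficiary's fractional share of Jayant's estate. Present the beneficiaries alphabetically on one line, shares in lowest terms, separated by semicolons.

No spouse, descendants, or parent survives, so the estate passes to Jayant's siblings per stirpes.
Half-blood siblings count for one-half the weight of whole-blood siblings at the initial division.
Dividing 1 in proportion to weights (total weight 4): Lakshmi (weight 1/2) → 1/8; Chetan (weight 1) → 1/4; Omkar (weight 1) → 1/4; Aarav (weight 1) → 1/4; Vikram (weight 1/2) → 1/8.
Lakshmi is living and takes 1/8.
Chetan is living and takes 1/4.
Omkar is living and takes 1/4.
Aarav predeceased; the 1/4 allotted to Aarav's branch passes to Aarav's issue by representation.
The 1/4 is divided into 4 equal shares of 1/16 among Yamini, Usha, Eshan, Sarita.
Yamini is living and takes 1/16.
Usha is living and takes 1/16.
Eshan is living and takes 1/16.
Sarita is living and takes 1/16.
Vikram predeceased; the 1/8 allotted to Vikram's branch passes to Vikram's issue by representation.
The 1/8 is divided into 3 equal shares of 1/24 among Rajiv, Priya, Ishita.
Rajiv is living and takes 1/24.
Priya is living and takes 1/24.
Ishita is living and takes 1/24.

Chetan 1/4; Eshan 1/16; Ishita 1/24; Lakshmi 1/8; Omkar 1/4; Priya 1/24; Rajiv 1/24; Sarita 1/16; Usha 1/16; Yamini 1/16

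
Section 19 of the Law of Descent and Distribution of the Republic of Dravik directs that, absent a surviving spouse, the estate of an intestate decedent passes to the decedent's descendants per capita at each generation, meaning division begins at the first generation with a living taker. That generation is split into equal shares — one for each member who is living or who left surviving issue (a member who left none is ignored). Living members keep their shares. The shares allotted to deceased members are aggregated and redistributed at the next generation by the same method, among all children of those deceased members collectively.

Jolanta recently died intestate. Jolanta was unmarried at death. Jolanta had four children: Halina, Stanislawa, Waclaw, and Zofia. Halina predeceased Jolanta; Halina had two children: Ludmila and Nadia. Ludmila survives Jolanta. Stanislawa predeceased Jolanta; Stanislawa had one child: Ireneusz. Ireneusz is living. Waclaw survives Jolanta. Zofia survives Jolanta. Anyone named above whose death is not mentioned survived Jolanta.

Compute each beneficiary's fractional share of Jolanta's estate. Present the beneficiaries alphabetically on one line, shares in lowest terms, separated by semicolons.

Ireneusz 1/6; Ludmila 1/6; Nadia 1/6; Waclaw 1/4; Zofia 1/4

There is no surviving spouse, so the entire estate passes to Jolanta's descendants per capita at each generation.
At generation 1 (Halina, Stanislawa, Waclaw, Zofia) there are 4 shares of (1)/4 = 1/4 each.
Living: Waclaw and Zofia — each takes 1/4.
Deceased: Halina and Stanislawa. Their combined 1/2 is pooled and carried to generation 2.
At generation 2 (Ludmila, Nadia, Ireneusz) there are 3 shares of (1/2)/3 = 1/6 each.
Living: Ludmila, Nadia, and Ireneusz — each takes 1/6.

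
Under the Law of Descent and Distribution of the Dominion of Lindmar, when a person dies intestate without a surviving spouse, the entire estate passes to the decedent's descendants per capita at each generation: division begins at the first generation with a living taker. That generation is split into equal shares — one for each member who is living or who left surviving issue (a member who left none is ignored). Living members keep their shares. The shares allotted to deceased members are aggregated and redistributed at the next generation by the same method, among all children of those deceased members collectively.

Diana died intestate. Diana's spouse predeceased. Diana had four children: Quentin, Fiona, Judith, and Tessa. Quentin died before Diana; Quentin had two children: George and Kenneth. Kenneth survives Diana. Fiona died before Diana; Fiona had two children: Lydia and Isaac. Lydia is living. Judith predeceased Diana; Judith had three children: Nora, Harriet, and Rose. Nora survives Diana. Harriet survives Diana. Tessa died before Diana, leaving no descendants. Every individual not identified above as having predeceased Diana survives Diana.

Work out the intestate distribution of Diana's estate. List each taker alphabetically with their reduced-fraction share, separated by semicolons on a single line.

George 1/7; Harriet 1/7; Isaac 1/7; Kenneth 1/7; Lydia 1/7; Nora 1/7; Rose 1/7

There is no surviving spouse, so the entire estate passes to Diana's descendants per capita at each generation.
No one at generation 1 (Quentin, Fiona, Judith) is living; moving to the next generation.
At generation 2 (George, Kenneth, Lydia, Isaac, Nora, Harriet, Rose) there are 7 shares of (1)/7 = 1/7 each.
Living: George, Kenneth, Lydia, Isaac, Nora, Harriet, and Rose — each takes 1/7.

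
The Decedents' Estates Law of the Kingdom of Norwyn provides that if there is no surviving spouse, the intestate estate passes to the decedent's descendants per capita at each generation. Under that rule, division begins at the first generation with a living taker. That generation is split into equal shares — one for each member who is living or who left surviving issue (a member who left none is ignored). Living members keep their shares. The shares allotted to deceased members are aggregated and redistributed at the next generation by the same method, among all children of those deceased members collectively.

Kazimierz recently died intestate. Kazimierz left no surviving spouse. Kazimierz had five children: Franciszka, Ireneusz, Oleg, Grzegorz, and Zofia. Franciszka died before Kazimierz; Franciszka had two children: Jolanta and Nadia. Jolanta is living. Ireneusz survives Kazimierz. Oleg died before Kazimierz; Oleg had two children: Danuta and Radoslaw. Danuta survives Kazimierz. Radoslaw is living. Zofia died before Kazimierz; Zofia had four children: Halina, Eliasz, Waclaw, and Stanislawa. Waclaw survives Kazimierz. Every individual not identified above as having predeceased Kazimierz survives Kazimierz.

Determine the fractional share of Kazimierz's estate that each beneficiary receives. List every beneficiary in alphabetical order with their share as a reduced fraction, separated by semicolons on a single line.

Danuta 3/40; Eliasz 3/40; Grzegorz 1/5; Halina 3/40; Ireneusz 1/5; Jolanta 3/40; Nadia 3/40; Radoslaw 3/40; Stanislawa 3/40; Waclaw 3/40

There is no surviving spouse, so the entire estate passes to Kazimierz's descendants per capita at each generation.
At generation 1 (Franciszka, Ireneusz, Oleg, Grzegorz, Zofia) there are 5 shares of (1)/5 = 1/5 each.
Living: Ireneusz and Grzegorz — each takes 1/5.
Deceased: Franciszka, Oleg, and Zofia. Their combined 3/5 is pooled and carried to generation 2.
At generation 2 (Jolanta, Nadia, Danuta, Radoslaw, Halina, Eliasz, Waclaw, Stanislawa) there are 8 shares of (3/5)/8 = 3/40 each.
Living: Jolanta, Nadia, Danuta, Radoslaw, Halina, Eliasz, Waclaw, and Stanislawa — each takes 3/40.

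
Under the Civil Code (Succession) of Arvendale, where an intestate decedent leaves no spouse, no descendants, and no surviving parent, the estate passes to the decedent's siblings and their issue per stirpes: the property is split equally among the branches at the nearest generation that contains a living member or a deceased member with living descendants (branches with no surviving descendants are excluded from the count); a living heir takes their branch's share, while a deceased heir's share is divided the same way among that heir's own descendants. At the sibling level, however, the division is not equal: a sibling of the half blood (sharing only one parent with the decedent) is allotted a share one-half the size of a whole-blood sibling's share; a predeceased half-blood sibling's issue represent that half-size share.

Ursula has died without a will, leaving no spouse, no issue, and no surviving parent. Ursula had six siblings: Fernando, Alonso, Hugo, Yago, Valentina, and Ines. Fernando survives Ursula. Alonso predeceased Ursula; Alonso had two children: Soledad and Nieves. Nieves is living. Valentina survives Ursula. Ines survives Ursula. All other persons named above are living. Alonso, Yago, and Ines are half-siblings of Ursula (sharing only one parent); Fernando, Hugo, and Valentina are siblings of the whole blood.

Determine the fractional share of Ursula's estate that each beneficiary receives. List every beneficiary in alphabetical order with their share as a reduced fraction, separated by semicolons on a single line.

No spouse, descendants, or parent survives, so the estate passes to Ursula's siblings per stirpes.
Half-blood siblings count for one-half the weight of whole-blood siblings at the initial division.
Dividing 1 in proportion to weights (total weight 9/2): Fernando (weight 1) → 2/9; Alonso (weight 1/2) → 1/9; Hugo (weight 1) → 2/9; Yago (weight 1/2) → 1/9; Valentina (weight 1) → 2/9; Ines (weight 1/2) → 1/9.
Fernando is living and takes 2/9.
Alonso predeceased; the 1/9 allotted to Alonso's branch passes to Alonso's issue by representation.
The 1/9 is divided into 2 equal shares of 1/18 among Soledad, Nieves.
Soledad is living and takes 1/18.
Nieves is living and takes 1/18.
Hugo is living and takes 2/9.
Yago is living and takes 1/9.
Valentina is living and takes 2/9.
Ines is living and takes 1/9.

Fernando 2/9; Hugo 2/9; Ines 1/9; Nieves 1/18; Soledad 1/18; Valentina 2/9; Yago 1/9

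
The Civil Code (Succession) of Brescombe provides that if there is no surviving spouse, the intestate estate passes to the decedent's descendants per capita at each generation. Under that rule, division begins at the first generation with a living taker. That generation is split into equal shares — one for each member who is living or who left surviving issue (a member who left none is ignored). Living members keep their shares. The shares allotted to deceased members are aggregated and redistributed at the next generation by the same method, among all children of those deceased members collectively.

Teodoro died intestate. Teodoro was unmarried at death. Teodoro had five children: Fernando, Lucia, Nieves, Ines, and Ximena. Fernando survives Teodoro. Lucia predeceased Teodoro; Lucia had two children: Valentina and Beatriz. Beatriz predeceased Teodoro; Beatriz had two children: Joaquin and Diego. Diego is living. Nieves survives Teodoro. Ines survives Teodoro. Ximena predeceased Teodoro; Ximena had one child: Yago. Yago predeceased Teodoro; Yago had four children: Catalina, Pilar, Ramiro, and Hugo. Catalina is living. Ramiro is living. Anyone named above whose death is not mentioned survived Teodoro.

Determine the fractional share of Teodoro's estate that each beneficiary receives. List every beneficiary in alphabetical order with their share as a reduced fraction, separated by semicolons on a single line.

There is no surviving spouse, so the entire estate passes to Teodoro's descendants per capita at each generation.
At generation 1 (Fernando, Lucia, Nieves, Ines, Ximena) there are 5 shares of (1)/5 = 1/5 each.
Living: Fernando, Nieves, and Ines — each takes 1/5.
Deceased: Lucia and Ximena. Their combined 2/5 is pooled and carried to generation 2.
At generation 2 (Valentina, Beatriz, Yago) there are 3 shares of (2/5)/3 = 2/15 each.
Living: Valentina — each takes 2/15.
Deceased: Beatriz and Yago. Their combined 4/15 is pooled and carried to generation 3.
At generation 3 (Joaquin, Diego, Catalina, Pilar, Ramiro, Hugo) there are 6 shares of (4/15)/6 = 2/45 each.
Living: Joaquin, Diego, Catalina, Pilar, Ramiro, and Hugo — each takes 2/45.

Catalina 2/45; Diego 2/45; Fernando 1/5; Hugo 2/45; Ines 1/5; Joaquin 2/45; Nieves 1/5; Pilar 2/45; Ramiro 2/45; Valentina 2/15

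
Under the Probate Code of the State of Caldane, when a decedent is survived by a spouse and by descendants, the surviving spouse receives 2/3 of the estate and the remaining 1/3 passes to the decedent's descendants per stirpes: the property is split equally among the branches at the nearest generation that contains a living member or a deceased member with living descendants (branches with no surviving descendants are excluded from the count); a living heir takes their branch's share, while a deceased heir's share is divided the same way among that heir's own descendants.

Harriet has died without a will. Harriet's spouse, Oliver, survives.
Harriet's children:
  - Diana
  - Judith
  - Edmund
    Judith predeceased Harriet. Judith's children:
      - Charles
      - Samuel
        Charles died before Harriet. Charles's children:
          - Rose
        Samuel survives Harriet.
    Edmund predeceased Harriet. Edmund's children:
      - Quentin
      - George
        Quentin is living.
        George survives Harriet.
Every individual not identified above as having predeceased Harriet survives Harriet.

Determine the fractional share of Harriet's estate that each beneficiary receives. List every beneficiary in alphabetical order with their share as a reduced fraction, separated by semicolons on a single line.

Diana 1/9; George 1/18; Oliver 2/3; Quentin 1/18; Rose 1/18; Samuel 1/18

Oliver, as surviving spouse, takes 2/3.
The remaining 1/3 passes to Harriet's descendants per stirpes.
The 1/3 is divided into 3 equal shares of 1/9 among Diana, Judith, Edmund.
Diana is living and takes 1/9.
Judith predeceased; the 1/9 allotted to Judith's branch passes to Judith's issue by representation.
The 1/9 is divided into 2 equal shares of 1/18 among Charles, Samuel.
Charles predeceased; the 1/18 allotted to Charles's branch passes to Charles's issue by representation.
Rose is the sole taker at this level and receives the full 1/18.
Samuel is living and takes 1/18.
Edmund predeceased; the 1/9 allotted to Edmund's branch passes to Edmund's issue by representation.
The 1/9 is divided into 2 equal shares of 1/18 among Quentin, George.
Quentin is living and takes 1/18.
George is living and takes 1/18.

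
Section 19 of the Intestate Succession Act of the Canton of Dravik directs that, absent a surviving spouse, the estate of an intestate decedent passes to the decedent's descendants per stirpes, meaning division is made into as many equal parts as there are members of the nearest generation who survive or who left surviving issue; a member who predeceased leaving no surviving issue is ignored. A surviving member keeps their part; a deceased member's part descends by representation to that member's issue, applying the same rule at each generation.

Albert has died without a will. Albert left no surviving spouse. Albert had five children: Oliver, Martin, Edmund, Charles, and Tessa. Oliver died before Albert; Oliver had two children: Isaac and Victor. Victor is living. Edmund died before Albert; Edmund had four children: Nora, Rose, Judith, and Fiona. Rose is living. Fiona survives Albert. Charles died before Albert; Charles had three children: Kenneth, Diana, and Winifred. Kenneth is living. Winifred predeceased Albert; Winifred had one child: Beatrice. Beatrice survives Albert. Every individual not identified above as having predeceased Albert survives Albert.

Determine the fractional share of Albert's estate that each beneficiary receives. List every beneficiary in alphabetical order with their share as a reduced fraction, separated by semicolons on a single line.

Beatrice 1/15; Diana 1/15; Fiona 1/20; Isaac 1/10; Judith 1/20; Kenneth 1/15; Martin 1/5; Nora 1/20; Rose 1/20; Tessa 1/5; Victor 1/10

There is no surviving spouse, so the entire estate passes to Albert's descendants per stirpes.
The estate is divided into 5 equal shares of 1/5 among Oliver, Martin, Edmund, Charles, Tessa.
Oliver predeceased; the 1/5 allotted to Oliver's branch passes to Oliver's issue by representation.
The 1/5 is divided into 2 equal shares of 1/10 among Isaac, Victor.
Isaac is living and takes 1/10.
Victor is living and takes 1/10.
Martin is living and takes 1/5.
Edmund predeceased; the 1/5 allotted to Edmund's branch passes to Edmund's issue by representation.
The 1/5 is divided into 4 equal shares of 1/20 among Nora, Rose, Judith, Fiona.
Nora is living and takes 1/20.
Rose is living and takes 1/20.
Judith is living and takes 1/20.
Fiona is living and takes 1/20.
Charles predeceased; the 1/5 allotted to Charles's branch passes to Charles's issue by representation.
The 1/5 is divided into 3 equal shares of 1/15 among Kenneth, Diana, Winifred.
Kenneth is living and takes 1/15.
Diana is living and takes 1/15.
Winifred predeceased; the 1/15 allotted to Winifred's branch passes to Winifred's issue by representation.
Beatrice is the sole taker at this level and receives the full 1/15.
Tessa is living and takes 1/5.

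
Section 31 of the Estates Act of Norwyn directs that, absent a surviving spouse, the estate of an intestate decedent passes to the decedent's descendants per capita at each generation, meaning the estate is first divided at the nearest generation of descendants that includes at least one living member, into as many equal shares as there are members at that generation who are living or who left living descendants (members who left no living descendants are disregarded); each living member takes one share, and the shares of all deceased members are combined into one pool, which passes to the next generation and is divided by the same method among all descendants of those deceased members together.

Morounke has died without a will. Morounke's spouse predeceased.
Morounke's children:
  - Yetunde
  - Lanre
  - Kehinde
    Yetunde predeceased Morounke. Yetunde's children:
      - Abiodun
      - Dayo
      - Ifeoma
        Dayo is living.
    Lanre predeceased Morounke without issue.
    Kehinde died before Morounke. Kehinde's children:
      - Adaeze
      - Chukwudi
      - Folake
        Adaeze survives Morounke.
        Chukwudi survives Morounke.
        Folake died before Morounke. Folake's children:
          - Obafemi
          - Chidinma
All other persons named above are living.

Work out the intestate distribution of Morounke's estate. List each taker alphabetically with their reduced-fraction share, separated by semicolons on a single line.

Abiodun 1/6; Adaeze 1/6; Chidinma 1/12; Chukwudi 1/6; Dayo 1/6; Ifeoma 1/6; Obafemi 1/12

There is no surviving spouse, so the entire estate passes to Morounke's descendants per capita at each generation.
No one at generation 1 (Yetunde, Kehinde) is living; moving to the next generation.
At generation 2 (Abiodun, Dayo, Ifeoma, Adaeze, Chukwudi, Folake) there are 6 shares of (1)/6 = 1/6 each.
Living: Abiodun, Dayo, Ifeoma, Adaeze, and Chukwudi — each takes 1/6.
Deceased: Folake. That 1/6 share is carried to generation 3.
At generation 3 (Obafemi, Chidinma) there are 2 shares of (1/6)/2 = 1/12 each.
Living: Obafemi and Chidinma — each takes 1/12.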